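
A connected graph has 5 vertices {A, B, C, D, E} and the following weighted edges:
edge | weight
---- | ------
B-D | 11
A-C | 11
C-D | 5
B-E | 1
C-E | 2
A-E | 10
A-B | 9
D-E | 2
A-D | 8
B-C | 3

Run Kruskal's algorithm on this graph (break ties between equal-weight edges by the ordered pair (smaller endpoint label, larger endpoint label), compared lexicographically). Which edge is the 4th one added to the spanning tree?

Sort edges by weight, then run Kruskal:
B-E (1): add. Components now {A} {B,E} {C} {D}
C-E (2): add. Components now {A} {B,C,E} {D}
D-E (2): add. Components now {A} {B,C,D,E}
B-C (3): skip — B and C already connected.
C-D (5): skip — C and D already connected.
A-D (8): add. Components now {A,B,C,D,E}
The 4th edge added is A-D.

A-D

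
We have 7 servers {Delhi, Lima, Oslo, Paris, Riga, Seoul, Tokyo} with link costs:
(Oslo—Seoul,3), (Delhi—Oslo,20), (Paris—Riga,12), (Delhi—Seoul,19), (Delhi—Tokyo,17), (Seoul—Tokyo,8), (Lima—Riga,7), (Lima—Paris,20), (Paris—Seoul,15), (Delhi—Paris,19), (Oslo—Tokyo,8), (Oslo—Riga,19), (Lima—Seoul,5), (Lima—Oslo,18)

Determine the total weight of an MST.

52

Grow the tree from Tokyo using Prim:
Step 1: frontier [Oslo—Tokyo 8, Seoul—Tokyo 8, Delhi—Tokyo 17] → take Oslo—Tokyo (8); add Oslo.
Step 2: frontier [Oslo—Seoul 3, Lima—Oslo 18, Oslo—Riga 19, Delhi—Oslo 20, Seoul—Tokyo 8, Delhi—Tokyo 17] → take Oslo—Seoul (3); add Seoul.
Step 3: frontier [Lima—Oslo 18, Oslo—Riga 19, Delhi—Oslo 20, Lima—Seoul 5, Paris—Seoul 15, Delhi—Seoul 19, Delhi—Tokyo 17] → take Lima—Seoul (5); add Lima.
Step 4: frontier [Lima—Riga 7, Lima—Paris 20, Oslo—Riga 19, Delhi—Oslo 20, Paris—Seoul 15, Delhi—Seoul 19, Delhi—Tokyo 17] → take Lima—Riga (7); add Riga.
Step 5: frontier [Lima—Paris 20, Delhi—Oslo 20, Paris—Riga 12, Paris—Seoul 15, Delhi—Seoul 19, Delhi—Tokyo 17] → take Paris—Riga (12); add Paris.
Step 6: frontier [Delhi—Oslo 20, Delhi—Paris 19, Delhi—Seoul 19, Delhi—Tokyo 17] → take Delhi—Tokyo (17); add Delhi.
MST edges: Oslo—Tokyo, Oslo—Seoul, Lima—Seoul, Lima—Riga, Paris—Riga, Delhi—Tokyo; total weight 8+3+5+7+12+17 = 52.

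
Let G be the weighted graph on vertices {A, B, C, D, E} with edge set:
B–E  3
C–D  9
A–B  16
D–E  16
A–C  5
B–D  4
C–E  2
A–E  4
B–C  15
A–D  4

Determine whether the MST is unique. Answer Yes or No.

No

Sort edges by weight, then run Kruskal:
C–E (2): add. Components now {A} {B} {C,E} {D}
B–E (3): add. Components now {A} {B,C,E} {D}
A–D (4): add. Components now {A,D} {B,C,E}
A–E (4): add. Components now {A,B,C,D,E}
Non-tree edge B–D has weight 4, equal to the heaviest edge on its tree cycle — swapping gives another MST of the same weight. Not unique.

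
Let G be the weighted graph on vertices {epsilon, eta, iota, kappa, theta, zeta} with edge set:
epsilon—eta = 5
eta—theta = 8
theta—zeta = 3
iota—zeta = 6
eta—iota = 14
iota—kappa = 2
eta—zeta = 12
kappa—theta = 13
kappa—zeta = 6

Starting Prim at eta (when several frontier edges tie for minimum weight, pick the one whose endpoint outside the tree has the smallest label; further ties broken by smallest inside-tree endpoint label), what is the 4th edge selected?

iota-zeta

Grow the tree from eta using Prim:
Step 1: frontier [epsilon—eta 5, eta—theta 8, eta—zeta 12, eta—iota 14] → take epsilon—eta (5); add epsilon.
Step 2: frontier [eta—theta 8, eta—zeta 12, eta—iota 14] → take eta—theta (8); add theta.
Step 3: frontier [eta—zeta 12, eta—iota 14, theta—zeta 3, kappa—theta 13] → take theta—zeta (3); add zeta.
Step 4: frontier [eta—iota 14, kappa—theta 13, iota—zeta 6, kappa—zeta 6] → take iota—zeta (6); add iota.
Step 5: frontier [iota—kappa 2, kappa—theta 13, kappa—zeta 6] → take iota—kappa (2); add kappa.
The 4th edge added is iota—zeta.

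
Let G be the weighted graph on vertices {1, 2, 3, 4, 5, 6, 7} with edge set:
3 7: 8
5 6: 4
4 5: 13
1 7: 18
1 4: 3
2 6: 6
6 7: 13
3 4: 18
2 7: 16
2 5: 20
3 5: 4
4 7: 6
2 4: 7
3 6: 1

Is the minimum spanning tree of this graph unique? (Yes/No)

Sort edges by weight, then run Kruskal:
3 6 (1): add. Components now {1} {2} {3,6} {4} {5} {7}
1 4 (3): add. Components now {1,4} {2} {3,6} {5} {7}
3 5 (4): add. Components now {1,4} {2} {3,5,6} {7}
5 6 (4): skip — 5 and 6 already connected.
2 6 (6): add. Components now {1,4} {2,3,5,6} {7}
4 7 (6): add. Components now {1,4,7} {2,3,5,6}
2 4 (7): add. Components now {1,2,3,4,5,6,7}
Non-tree edge 5 6 has weight 4, equal to the heaviest edge on its tree cycle — swapping gives another MST of the same weight. Not unique.

No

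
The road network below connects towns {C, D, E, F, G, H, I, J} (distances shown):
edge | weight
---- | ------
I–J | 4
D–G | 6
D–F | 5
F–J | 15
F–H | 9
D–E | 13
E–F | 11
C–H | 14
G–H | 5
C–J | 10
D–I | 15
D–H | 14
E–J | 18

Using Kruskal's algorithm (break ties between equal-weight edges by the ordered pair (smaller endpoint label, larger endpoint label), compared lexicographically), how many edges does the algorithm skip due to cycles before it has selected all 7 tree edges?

Kruskal: consider edges lightest-first.
I–J (4): add — endpoints in different components.
D–F (5): add — endpoints in different components.
G–H (5): add — endpoints in different components.
D–G (6): add — endpoints in different components.
F–H (9): skip — F and H already connected.
C–J (10): add — endpoints in different components.
E–F (11): add — endpoints in different components.
D–E (13): skip — D and E already connected.
C–H (14): add — endpoints in different components.
Edges rejected before the tree was complete: 2.

2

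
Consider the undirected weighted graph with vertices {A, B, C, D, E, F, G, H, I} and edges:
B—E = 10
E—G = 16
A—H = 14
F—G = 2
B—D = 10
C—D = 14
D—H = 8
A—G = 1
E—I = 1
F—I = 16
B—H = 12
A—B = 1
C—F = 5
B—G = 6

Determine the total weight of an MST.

Sort edges by weight, then run Kruskal:
A—B (1): add — endpoints in different components.
A—G (1): add — endpoints in different components.
E—I (1): add — endpoints in different components.
F—G (2): add — endpoints in different components.
C—F (5): add — endpoints in different components.
B—G (6): skip — B and G already connected.
D—H (8): add — endpoints in different components.
B—D (10): add — endpoints in different components.
B—E (10): add — endpoints in different components.
MST edges: A—B, A—G, E—I, F—G, C—F, D—H, B—D, B—E; total weight 1+1+1+2+5+8+10+10 = 38.

38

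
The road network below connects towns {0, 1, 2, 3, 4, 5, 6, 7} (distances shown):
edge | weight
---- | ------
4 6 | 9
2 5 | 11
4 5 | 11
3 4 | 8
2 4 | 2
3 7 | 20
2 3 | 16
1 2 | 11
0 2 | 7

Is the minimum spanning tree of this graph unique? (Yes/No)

No

Sort edges by weight, then run Kruskal:
2 4 (2): add — endpoints in different components.
0 2 (7): add — endpoints in different components.
3 4 (8): add — endpoints in different components.
4 6 (9): add — endpoints in different components.
1 2 (11): add — endpoints in different components.
2 5 (11): add — endpoints in different components.
4 5 (11): skip — 4 and 5 already connected.
2 3 (16): skip — 2 and 3 already connected.
3 7 (20): add — endpoints in different components.
Non-tree edge 4 5 has weight 11, equal to the heaviest edge on its tree cycle — swapping gives another MST of the same weight. Not unique.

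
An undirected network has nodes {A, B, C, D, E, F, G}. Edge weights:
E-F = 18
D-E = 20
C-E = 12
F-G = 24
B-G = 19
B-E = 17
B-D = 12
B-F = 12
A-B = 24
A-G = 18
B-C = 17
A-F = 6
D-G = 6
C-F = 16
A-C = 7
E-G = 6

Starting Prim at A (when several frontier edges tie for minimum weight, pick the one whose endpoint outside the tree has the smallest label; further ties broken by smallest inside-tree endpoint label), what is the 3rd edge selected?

Prim, starting at A.
Step 1: cheapest edge leaving the tree is A-F (6); add F.
Step 2: cheapest edge leaving the tree is A-C (7); add C.
Step 3: cheapest edge leaving the tree is B-F (12); add B.
Step 4: cheapest edge leaving the tree is B-D (12); add D.
Step 5: cheapest edge leaving the tree is D-G (6); add G.
Step 6: cheapest edge leaving the tree is E-G (6); add E.
The 3rd edge added is B-F.

B-F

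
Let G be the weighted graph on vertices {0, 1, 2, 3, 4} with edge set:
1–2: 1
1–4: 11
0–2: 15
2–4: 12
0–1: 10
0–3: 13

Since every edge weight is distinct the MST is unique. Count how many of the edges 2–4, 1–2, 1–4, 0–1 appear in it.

3

Kruskal: consider edges lightest-first.
1–2 (1): add — endpoints in different components.
0–1 (10): add — endpoints in different components.
1–4 (11): add — endpoints in different components.
2–4 (12): skip — 2 and 4 already connected.
0–3 (13): add — endpoints in different components.
MST edge set: {1–2, 0–1, 1–4, 0–3}.
Of the listed edges, {1–2, 1–4, 0–1} are in the MST → 3.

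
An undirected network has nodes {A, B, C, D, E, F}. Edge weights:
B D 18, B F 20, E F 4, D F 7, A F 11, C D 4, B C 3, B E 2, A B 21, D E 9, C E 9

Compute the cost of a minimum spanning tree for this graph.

Grow the tree from B using Prim:
Step 1: frontier [B E 2, B C 3, B D 18, B F 20, A B 21] → take B E (2); add E.
Step 2: frontier [B C 3, B D 18, B F 20, A B 21, E F 4, C E 9, D E 9] → take B C (3); add C.
Step 3: frontier [B D 18, B F 20, A B 21, C D 4, E F 4, D E 9] → take C D (4); add D.
Step 4: frontier [B F 20, A B 21, D F 7, E F 4] → take E F (4); add F.
Step 5: frontier [A B 21, A F 11] → take A F (11); add A.
MST edges: B E, B C, C D, E F, A F; total weight 2+3+4+4+11 = 24.

24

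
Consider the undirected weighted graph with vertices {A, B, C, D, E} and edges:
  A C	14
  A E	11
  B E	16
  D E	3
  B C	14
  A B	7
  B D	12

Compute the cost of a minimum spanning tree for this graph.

35

Kruskal's algorithm — process edges by increasing weight (ties by edge label):
D E (3): add — endpoints in different components.
A B (7): add — endpoints in different components.
A E (11): add — endpoints in different components.
B D (12): skip — B and D already connected.
A C (14): add — endpoints in different components.
MST edges: D E, A B, A E, A C; total weight 3+7+11+14 = 35.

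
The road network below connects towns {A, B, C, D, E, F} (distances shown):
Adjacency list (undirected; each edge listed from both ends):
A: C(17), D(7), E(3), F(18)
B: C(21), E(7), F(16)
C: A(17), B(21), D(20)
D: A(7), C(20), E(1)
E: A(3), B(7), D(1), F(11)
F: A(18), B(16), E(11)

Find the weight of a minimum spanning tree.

39

Prim, starting at D.
Step 1: frontier [D-E 1, A-D 7, C-D 20] → take D-E (1); add E.
Step 2: frontier [A-D 7, C-D 20, A-E 3, B-E 7, E-F 11] → take A-E (3); add A.
Step 3: frontier [A-C 17, A-F 18, C-D 20, B-E 7, E-F 11] → take B-E (7); add B.
Step 4: frontier [A-C 17, A-F 18, B-F 16, B-C 21, C-D 20, E-F 11] → take E-F (11); add F.
Step 5: frontier [A-C 17, B-C 21, C-D 20] → take A-C (17); add C.
MST edges: D-E, A-E, B-E, E-F, A-C; total weight 1+3+7+11+17 = 39.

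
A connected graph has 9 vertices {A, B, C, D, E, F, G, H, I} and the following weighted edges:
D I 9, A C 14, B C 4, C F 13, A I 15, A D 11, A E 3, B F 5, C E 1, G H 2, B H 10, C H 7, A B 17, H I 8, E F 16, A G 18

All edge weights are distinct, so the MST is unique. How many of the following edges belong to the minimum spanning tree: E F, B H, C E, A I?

Kruskal: consider edges lightest-first.
C E (1): add — endpoints in different components.
G H (2): add — endpoints in different components.
A E (3): add — endpoints in different components.
B C (4): add — endpoints in different components.
B F (5): add — endpoints in different components.
C H (7): add — endpoints in different components.
H I (8): add — endpoints in different components.
D I (9): add — endpoints in different components.
MST edge set: {C E, G H, A E, B C, B F, C H, H I, D I}.
Of the listed edges, {C E} are in the MST → 1.

1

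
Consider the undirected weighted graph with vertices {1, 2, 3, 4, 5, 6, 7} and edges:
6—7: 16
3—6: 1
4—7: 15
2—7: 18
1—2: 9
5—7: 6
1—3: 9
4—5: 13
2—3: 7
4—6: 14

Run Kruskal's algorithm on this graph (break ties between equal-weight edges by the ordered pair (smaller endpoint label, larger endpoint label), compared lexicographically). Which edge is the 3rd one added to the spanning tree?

2-3

Sort edges by weight, then run Kruskal:
3—6 (1): add — endpoints in different components.
5—7 (6): add — endpoints in different components.
2—3 (7): add — endpoints in different components.
1—2 (9): add — endpoints in different components.
1—3 (9): skip — 1 and 3 already connected.
4—5 (13): add — endpoints in different components.
4—6 (14): add — endpoints in different components.
The 3rd edge added is 2—3.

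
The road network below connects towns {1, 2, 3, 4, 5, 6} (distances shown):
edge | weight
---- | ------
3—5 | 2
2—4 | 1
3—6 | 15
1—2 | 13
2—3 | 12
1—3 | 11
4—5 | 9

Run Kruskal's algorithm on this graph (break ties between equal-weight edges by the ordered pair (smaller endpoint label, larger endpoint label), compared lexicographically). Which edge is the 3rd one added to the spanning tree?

Kruskal: consider edges lightest-first.
2—4 (1): add. Components now {1} {2,4} {3} {5} {6}
3—5 (2): add. Components now {1} {2,4} {3,5} {6}
4—5 (9): add. Components now {1} {2,3,4,5} {6}
1—3 (11): add. Components now {1,2,3,4,5} {6}
2—3 (12): skip — 2 and 3 already connected.
1—2 (13): skip — 1 and 2 already connected.
3—6 (15): add. Components now {1,2,3,4,5,6}
The 3rd edge added is 4—5.

4-5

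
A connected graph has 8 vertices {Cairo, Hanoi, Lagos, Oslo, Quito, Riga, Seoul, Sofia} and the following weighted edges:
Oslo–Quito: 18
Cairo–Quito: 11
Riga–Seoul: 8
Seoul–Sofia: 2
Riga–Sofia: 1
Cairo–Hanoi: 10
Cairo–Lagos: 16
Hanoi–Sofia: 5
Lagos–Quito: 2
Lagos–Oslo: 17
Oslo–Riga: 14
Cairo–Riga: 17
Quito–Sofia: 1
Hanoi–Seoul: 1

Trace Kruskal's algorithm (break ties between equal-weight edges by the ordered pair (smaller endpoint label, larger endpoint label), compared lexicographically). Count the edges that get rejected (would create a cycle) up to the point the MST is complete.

Kruskal: consider edges lightest-first.
Hanoi–Seoul (1): add — endpoints in different components.
Quito–Sofia (1): add — endpoints in different components.
Riga–Sofia (1): add — endpoints in different components.
Lagos–Quito (2): add — endpoints in different components.
Seoul–Sofia (2): add — endpoints in different components.
Hanoi–Sofia (5): skip — Sofia and Hanoi already connected.
Riga–Seoul (8): skip — Riga and Seoul already connected.
Cairo–Hanoi (10): add — endpoints in different components.
Cairo–Quito (11): skip — Cairo and Quito already connected.
Oslo–Riga (14): add — endpoints in different components.
Edges rejected before the tree was complete: 3.

3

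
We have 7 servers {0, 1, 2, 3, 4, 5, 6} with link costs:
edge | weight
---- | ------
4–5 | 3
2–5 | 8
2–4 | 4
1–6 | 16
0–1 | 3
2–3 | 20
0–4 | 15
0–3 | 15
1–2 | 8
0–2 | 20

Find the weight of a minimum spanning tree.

Prim, starting at 2.
Step 1: frontier [2–4 4, 1–2 8, 2–5 8, 0–2 20, 2–3 20] → take 2–4 (4); add 4.
Step 2: frontier [1–2 8, 2–5 8, 0–2 20, 2–3 20, 4–5 3, 0–4 15] → take 4–5 (3); add 5.
Step 3: frontier [1–2 8, 0–2 20, 2–3 20, 0–4 15] → take 1–2 (8); add 1.
Step 4: frontier [0–1 3, 1–6 16, 0–2 20, 2–3 20, 0–4 15] → take 0–1 (3); add 0.
Step 5: frontier [0–3 15, 1–6 16, 2–3 20] → take 0–3 (15); add 3.
Step 6: frontier [1–6 16] → take 1–6 (16); add 6.
MST edges: 2–4, 4–5, 1–2, 0–1, 0–3, 1–6; total weight 4+3+8+3+15+16 = 49.

49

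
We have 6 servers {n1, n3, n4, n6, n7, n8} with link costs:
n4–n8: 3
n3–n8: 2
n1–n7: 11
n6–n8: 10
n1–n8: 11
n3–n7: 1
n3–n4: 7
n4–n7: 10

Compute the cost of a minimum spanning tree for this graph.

27

Prim's algorithm from n4:
Step 1: frontier [n4–n8 3, n3–n4 7, n4–n7 10] → take n4–n8 (3); add n8.
Step 2: frontier [n3–n4 7, n4–n7 10, n3–n8 2, n6–n8 10, n1–n8 11] → take n3–n8 (2); add n3.
Step 3: frontier [n3–n7 1, n4–n7 10, n6–n8 10, n1–n8 11] → take n3–n7 (1); add n7.
Step 4: frontier [n1–n7 11, n6–n8 10, n1–n8 11] → take n6–n8 (10); add n6.
Step 5: frontier [n1–n7 11, n1–n8 11] → take n1–n7 (11); add n1.
MST edges: n4–n8, n3–n8, n3–n7, n6–n8, n1–n7; total weight 3+2+1+10+11 = 27.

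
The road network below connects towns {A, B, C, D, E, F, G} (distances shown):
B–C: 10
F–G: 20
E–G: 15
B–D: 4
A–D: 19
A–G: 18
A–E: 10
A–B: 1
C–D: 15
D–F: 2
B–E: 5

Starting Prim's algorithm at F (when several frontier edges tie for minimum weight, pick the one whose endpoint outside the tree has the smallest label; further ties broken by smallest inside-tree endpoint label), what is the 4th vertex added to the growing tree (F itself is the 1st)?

Prim's algorithm from F:
Step 1: cheapest edge leaving the tree is D–F (2); add D.
Step 2: cheapest edge leaving the tree is B–D (4); add B.
Step 3: cheapest edge leaving the tree is A–B (1); add A.
Step 4: cheapest edge leaving the tree is B–E (5); add E.
Step 5: cheapest edge leaving the tree is B–C (10); add C.
Step 6: cheapest edge leaving the tree is E–G (15); add G.
Vertex order: F, D, B, A, E, C, G. The 4th vertex is A.

A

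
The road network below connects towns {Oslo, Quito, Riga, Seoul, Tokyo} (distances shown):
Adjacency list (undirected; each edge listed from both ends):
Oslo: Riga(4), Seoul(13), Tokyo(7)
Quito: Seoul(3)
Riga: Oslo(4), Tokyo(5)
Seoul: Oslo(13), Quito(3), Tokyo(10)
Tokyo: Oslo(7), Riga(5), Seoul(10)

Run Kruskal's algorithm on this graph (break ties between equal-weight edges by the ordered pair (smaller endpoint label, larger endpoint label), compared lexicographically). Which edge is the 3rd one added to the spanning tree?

Riga-Tokyo

Sort edges by weight, then run Kruskal:
Quito-Seoul (3): add — endpoints in different components.
Oslo-Riga (4): add — endpoints in different components.
Riga-Tokyo (5): add — endpoints in different components.
Oslo-Tokyo (7): skip — Tokyo and Oslo already connected.
Seoul-Tokyo (10): add — endpoints in different components.
The 3rd edge added is Riga-Tokyo.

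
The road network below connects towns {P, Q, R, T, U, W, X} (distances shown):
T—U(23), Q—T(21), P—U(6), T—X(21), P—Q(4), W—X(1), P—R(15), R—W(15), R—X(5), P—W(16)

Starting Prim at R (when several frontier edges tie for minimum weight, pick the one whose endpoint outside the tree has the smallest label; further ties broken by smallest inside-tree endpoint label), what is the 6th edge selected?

Grow the tree from R using Prim:
Step 1: cheapest edge leaving the tree is R—X (5); add X.
Step 2: cheapest edge leaving the tree is W—X (1); add W.
Step 3: cheapest edge leaving the tree is P—R (15); add P.
Step 4: cheapest edge leaving the tree is P—Q (4); add Q.
Step 5: cheapest edge leaving the tree is P—U (6); add U.
Step 6: cheapest edge leaving the tree is Q—T (21); add T.
The 6th edge added is Q—T.

Q-T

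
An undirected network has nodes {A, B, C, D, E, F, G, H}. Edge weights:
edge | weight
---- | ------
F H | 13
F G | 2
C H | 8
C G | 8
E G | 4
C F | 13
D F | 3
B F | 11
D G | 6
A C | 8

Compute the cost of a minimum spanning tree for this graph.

Prim's algorithm from D:
Step 1: cheapest edge leaving the tree is D F (3); add F.
Step 2: cheapest edge leaving the tree is F G (2); add G.
Step 3: cheapest edge leaving the tree is E G (4); add E.
Step 4: cheapest edge leaving the tree is C G (8); add C.
Step 5: cheapest edge leaving the tree is A C (8); add A.
Step 6: cheapest edge leaving the tree is C H (8); add H.
Step 7: cheapest edge leaving the tree is B F (11); add B.
MST edges: D F, F G, E G, C G, A C, C H, B F; total weight 3+2+4+8+8+8+11 = 44.

44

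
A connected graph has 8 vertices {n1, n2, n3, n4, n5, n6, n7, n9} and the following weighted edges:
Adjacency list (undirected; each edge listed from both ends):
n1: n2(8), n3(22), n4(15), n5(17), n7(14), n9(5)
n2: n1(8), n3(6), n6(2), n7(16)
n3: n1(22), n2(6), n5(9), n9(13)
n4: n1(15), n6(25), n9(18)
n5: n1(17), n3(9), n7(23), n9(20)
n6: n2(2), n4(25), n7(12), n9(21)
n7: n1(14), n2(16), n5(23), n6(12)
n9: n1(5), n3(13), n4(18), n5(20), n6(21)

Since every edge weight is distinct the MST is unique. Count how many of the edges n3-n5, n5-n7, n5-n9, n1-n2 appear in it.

Kruskal's algorithm — process edges by increasing weight (ties by edge label):
n2-n6 (2): add — endpoints in different components.
n1-n9 (5): add — endpoints in different components.
n2-n3 (6): add — endpoints in different components.
n1-n2 (8): add — endpoints in different components.
n3-n5 (9): add — endpoints in different components.
n6-n7 (12): add — endpoints in different components.
n3-n9 (13): skip — n3 and n9 already connected.
n1-n7 (14): skip — n1 and n7 already connected.
n1-n4 (15): add — endpoints in different components.
MST edge set: {n2-n6, n1-n9, n2-n3, n1-n2, n3-n5, n6-n7, n1-n4}.
Of the listed edges, {n3-n5, n1-n2} are in the MST → 2.

2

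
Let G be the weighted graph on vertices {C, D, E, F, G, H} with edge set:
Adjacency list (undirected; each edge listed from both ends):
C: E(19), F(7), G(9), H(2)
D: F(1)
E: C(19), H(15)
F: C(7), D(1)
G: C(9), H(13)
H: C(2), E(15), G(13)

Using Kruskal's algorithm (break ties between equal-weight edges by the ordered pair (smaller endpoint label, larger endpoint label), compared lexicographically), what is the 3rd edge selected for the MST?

Sort edges by weight, then run Kruskal:
D–F (1): add. Components now {C} {D,F} {E} {G} {H}
C–H (2): add. Components now {C,H} {D,F} {E} {G}
C–F (7): add. Components now {C,D,F,H} {E} {G}
C–G (9): add. Components now {C,D,F,G,H} {E}
G–H (13): skip — G and H already connected.
E–H (15): add. Components now {C,D,E,F,G,H}
The 3rd edge added is C–F.

C-F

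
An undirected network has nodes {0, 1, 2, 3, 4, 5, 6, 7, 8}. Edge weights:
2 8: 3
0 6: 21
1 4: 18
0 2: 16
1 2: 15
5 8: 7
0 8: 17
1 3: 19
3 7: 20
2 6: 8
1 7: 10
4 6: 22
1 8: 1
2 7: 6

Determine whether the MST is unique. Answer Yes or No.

Yes

Kruskal: consider edges lightest-first.
1 8 (1): add — endpoints in different components.
2 8 (3): add — endpoints in different components.
2 7 (6): add — endpoints in different components.
5 8 (7): add — endpoints in different components.
2 6 (8): add — endpoints in different components.
1 7 (10): skip — 1 and 7 already connected.
1 2 (15): skip — 1 and 2 already connected.
0 2 (16): add — endpoints in different components.
0 8 (17): skip — 0 and 8 already connected.
1 4 (18): add — endpoints in different components.
1 3 (19): add — endpoints in different components.
Every non-tree edge has weight strictly greater than the heaviest edge on the tree path between its endpoints, so the MST is unique.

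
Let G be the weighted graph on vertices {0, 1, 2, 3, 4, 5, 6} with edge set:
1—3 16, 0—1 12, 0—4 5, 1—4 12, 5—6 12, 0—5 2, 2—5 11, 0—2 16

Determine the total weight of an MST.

Kruskal: consider edges lightest-first.
0—5 (2): add. Components now {0,5} {1} {2} {3} {4} {6}
0—4 (5): add. Components now {0,4,5} {1} {2} {3} {6}
2—5 (11): add. Components now {0,2,4,5} {1} {3} {6}
0—1 (12): add. Components now {0,1,2,4,5} {3} {6}
1—4 (12): skip — 1 and 4 already connected.
5—6 (12): add. Components now {0,1,2,4,5,6} {3}
0—2 (16): skip — 0 and 2 already connected.
1—3 (16): add. Components now {0,1,2,3,4,5,6}
MST edges: 0—5, 0—4, 2—5, 0—1, 5—6, 1—3; total weight 2+5+11+12+12+16 = 58.

58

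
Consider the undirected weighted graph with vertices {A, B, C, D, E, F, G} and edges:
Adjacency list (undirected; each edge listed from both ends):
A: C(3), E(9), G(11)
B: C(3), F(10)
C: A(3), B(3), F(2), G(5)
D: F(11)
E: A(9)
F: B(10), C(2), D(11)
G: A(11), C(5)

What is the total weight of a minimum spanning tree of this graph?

Sort edges by weight, then run Kruskal:
C–F (2): add — endpoints in different components.
A–C (3): add — endpoints in different components.
B–C (3): add — endpoints in different components.
C–G (5): add — endpoints in different components.
A–E (9): add — endpoints in different components.
B–F (10): skip — B and F already connected.
A–G (11): skip — A and G already connected.
D–F (11): add — endpoints in different components.
MST edges: C–F, A–C, B–C, C–G, A–E, D–F; total weight 2+3+3+5+9+11 = 33.

33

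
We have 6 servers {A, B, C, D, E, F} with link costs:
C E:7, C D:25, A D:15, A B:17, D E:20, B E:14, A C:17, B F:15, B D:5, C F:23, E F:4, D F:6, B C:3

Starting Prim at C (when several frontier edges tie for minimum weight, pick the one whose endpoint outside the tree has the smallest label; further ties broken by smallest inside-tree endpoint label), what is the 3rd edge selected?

D-F

Prim, starting at C.
Step 1: cheapest edge leaving the tree is B C (3); add B.
Step 2: cheapest edge leaving the tree is B D (5); add D.
Step 3: cheapest edge leaving the tree is D F (6); add F.
Step 4: cheapest edge leaving the tree is E F (4); add E.
Step 5: cheapest edge leaving the tree is A D (15); add A.
The 3rd edge added is D F.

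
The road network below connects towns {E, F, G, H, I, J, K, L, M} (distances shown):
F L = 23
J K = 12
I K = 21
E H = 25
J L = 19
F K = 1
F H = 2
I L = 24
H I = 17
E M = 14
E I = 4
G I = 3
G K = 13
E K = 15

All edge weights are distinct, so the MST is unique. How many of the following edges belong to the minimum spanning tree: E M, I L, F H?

2

Sort edges by weight, then run Kruskal:
F K (1): add — endpoints in different components.
F H (2): add — endpoints in different components.
G I (3): add — endpoints in different components.
E I (4): add — endpoints in different components.
J K (12): add — endpoints in different components.
G K (13): add — endpoints in different components.
E M (14): add — endpoints in different components.
E K (15): skip — E and K already connected.
H I (17): skip — H and I already connected.
J L (19): add — endpoints in different components.
MST edge set: {F K, F H, G I, E I, J K, G K, E M, J L}.
Of the listed edges, {E M, F H} are in the MST → 2.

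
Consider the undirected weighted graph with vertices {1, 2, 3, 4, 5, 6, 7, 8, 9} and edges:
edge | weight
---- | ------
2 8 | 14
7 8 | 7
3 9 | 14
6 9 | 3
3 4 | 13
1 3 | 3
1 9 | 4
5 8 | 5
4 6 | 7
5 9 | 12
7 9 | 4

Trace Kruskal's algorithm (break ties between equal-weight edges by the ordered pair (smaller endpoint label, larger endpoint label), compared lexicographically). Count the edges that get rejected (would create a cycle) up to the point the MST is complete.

2

Sort edges by weight, then run Kruskal:
1 3 (3): add — endpoints in different components.
6 9 (3): add — endpoints in different components.
1 9 (4): add — endpoints in different components.
7 9 (4): add — endpoints in different components.
5 8 (5): add — endpoints in different components.
4 6 (7): add — endpoints in different components.
7 8 (7): add — endpoints in different components.
5 9 (12): skip — 5 and 9 already connected.
3 4 (13): skip — 3 and 4 already connected.
2 8 (14): add — endpoints in different components.
Edges rejected before the tree was complete: 2.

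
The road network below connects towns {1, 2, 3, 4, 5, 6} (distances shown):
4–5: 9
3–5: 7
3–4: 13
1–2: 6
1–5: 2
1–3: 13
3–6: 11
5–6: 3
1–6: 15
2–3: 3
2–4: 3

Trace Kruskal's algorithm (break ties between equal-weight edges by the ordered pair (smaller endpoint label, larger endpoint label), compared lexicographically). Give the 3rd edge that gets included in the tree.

Kruskal's algorithm — process edges by increasing weight (ties by edge label):
1–5 (2): add. Components now {1,5} {2} {3} {4} {6}
2–3 (3): add. Components now {1,5} {2,3} {4} {6}
2–4 (3): add. Components now {1,5} {2,3,4} {6}
5–6 (3): add. Components now {1,5,6} {2,3,4}
1–2 (6): add. Components now {1,2,3,4,5,6}
The 3rd edge added is 2–4.

2-4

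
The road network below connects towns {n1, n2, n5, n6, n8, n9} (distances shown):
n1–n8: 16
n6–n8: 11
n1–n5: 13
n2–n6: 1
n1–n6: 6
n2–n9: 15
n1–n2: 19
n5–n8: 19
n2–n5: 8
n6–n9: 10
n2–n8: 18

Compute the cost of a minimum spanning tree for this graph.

36

Kruskal's algorithm — process edges by increasing weight (ties by edge label):
n2–n6 (1): add. Components now {n2,n6} {n9} {n1} {n8} {n5}
n1–n6 (6): add. Components now {n1,n2,n6} {n9} {n8} {n5}
n2–n5 (8): add. Components now {n1,n2,n5,n6} {n9} {n8}
n6–n9 (10): add. Components now {n1,n2,n5,n6,n9} {n8}
n6–n8 (11): add. Components now {n1,n2,n5,n6,n8,n9}
MST edges: n2–n6, n1–n6, n2–n5, n6–n9, n6–n8; total weight 1+6+8+10+11 = 36.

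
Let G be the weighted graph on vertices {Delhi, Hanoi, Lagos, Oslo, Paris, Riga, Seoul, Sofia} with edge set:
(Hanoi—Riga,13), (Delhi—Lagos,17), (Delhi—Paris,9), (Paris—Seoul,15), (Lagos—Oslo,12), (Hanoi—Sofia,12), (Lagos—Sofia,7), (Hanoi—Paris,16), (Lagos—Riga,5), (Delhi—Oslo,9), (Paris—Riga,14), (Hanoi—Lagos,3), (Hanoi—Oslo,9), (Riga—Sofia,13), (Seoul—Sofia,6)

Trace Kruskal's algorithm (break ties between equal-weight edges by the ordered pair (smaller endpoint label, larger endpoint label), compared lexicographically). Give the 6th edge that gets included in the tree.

Kruskal: consider edges lightest-first.
Hanoi—Lagos (3): add — endpoints in different components.
Lagos—Riga (5): add — endpoints in different components.
Seoul—Sofia (6): add — endpoints in different components.
Lagos—Sofia (7): add — endpoints in different components.
Delhi—Oslo (9): add — endpoints in different components.
Delhi—Paris (9): add — endpoints in different components.
Hanoi—Oslo (9): add — endpoints in different components.
The 6th edge added is Delhi—Paris.

Delhi-Paris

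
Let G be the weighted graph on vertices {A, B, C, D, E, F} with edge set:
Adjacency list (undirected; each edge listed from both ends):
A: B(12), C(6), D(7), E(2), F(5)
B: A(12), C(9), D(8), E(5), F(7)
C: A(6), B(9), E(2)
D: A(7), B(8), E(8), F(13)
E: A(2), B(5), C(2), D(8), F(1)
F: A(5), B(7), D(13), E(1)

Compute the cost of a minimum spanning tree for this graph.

Prim's algorithm from E:
Step 1: cheapest edge leaving the tree is E—F (1); add F.
Step 2: cheapest edge leaving the tree is A—E (2); add A.
Step 3: cheapest edge leaving the tree is C—E (2); add C.
Step 4: cheapest edge leaving the tree is B—E (5); add B.
Step 5: cheapest edge leaving the tree is A—D (7); add D.
MST edges: E—F, A—E, C—E, B—E, A—D; total weight 1+2+2+5+7 = 17.

17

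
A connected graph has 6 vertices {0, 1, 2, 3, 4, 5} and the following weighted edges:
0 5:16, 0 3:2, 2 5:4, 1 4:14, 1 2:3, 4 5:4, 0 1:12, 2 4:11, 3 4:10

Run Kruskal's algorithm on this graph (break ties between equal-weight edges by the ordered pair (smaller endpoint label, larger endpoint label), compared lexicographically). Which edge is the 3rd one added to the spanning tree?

2-5

Kruskal's algorithm — process edges by increasing weight (ties by edge label):
0 3 (2): add. Components now {0,3} {1} {2} {4} {5}
1 2 (3): add. Components now {0,3} {1,2} {4} {5}
2 5 (4): add. Components now {0,3} {1,2,5} {4}
4 5 (4): add. Components now {0,3} {1,2,4,5}
3 4 (10): add. Components now {0,1,2,3,4,5}
The 3rd edge added is 2 5.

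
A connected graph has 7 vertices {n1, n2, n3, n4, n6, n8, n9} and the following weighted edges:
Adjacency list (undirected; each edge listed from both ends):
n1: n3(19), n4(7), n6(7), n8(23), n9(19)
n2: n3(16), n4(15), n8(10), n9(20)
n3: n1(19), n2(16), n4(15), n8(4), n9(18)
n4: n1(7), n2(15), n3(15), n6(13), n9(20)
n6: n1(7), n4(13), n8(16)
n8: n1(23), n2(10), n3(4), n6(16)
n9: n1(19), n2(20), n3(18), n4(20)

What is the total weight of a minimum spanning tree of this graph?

Kruskal's algorithm — process edges by increasing weight (ties by edge label):
n3 n8 (4): add. Components now {n3,n8} {n6} {n2} {n1} {n9} {n4}
n1 n4 (7): add. Components now {n3,n8} {n6} {n2} {n1,n4} {n9}
n1 n6 (7): add. Components now {n3,n8} {n1,n4,n6} {n2} {n9}
n2 n8 (10): add. Components now {n2,n3,n8} {n1,n4,n6} {n9}
n4 n6 (13): skip — n6 and n4 already connected.
n2 n4 (15): add. Components now {n1,n2,n3,n4,n6,n8} {n9}
n3 n4 (15): skip — n3 and n4 already connected.
n2 n3 (16): skip — n3 and n2 already connected.
n6 n8 (16): skip — n6 and n8 already connected.
n3 n9 (18): add. Components now {n1,n2,n3,n4,n6,n8,n9}
MST edges: n3 n8, n1 n4, n1 n6, n2 n8, n2 n4, n3 n9; total weight 4+7+7+10+15+18 = 61.

61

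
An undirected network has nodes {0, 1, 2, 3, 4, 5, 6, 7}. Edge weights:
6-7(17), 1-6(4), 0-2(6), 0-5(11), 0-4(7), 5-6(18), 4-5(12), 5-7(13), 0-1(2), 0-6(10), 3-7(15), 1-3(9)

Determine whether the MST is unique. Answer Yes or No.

Yes

Sort edges by weight, then run Kruskal:
0-1 (2): add — endpoints in different components.
1-6 (4): add — endpoints in different components.
0-2 (6): add — endpoints in different components.
0-4 (7): add — endpoints in different components.
1-3 (9): add — endpoints in different components.
0-6 (10): skip — 0 and 6 already connected.
0-5 (11): add — endpoints in different components.
4-5 (12): skip — 4 and 5 already connected.
5-7 (13): add — endpoints in different components.
Every non-tree edge has weight strictly greater than the heaviest edge on the tree path between its endpoints, so the MST is unique.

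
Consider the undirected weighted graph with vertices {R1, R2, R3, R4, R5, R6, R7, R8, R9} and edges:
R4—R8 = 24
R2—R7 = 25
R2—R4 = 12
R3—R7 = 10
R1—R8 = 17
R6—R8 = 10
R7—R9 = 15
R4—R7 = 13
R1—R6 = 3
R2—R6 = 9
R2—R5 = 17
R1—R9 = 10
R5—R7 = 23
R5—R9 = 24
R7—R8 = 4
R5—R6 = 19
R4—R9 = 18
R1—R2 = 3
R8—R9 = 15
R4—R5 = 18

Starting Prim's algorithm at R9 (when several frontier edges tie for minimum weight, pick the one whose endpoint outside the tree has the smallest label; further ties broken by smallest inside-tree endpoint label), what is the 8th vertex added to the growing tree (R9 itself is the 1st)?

R4

Prim, starting at R9.
Step 1: cheapest edge leaving the tree is R1—R9 (10); add R1.
Step 2: cheapest edge leaving the tree is R1—R2 (3); add R2.
Step 3: cheapest edge leaving the tree is R1—R6 (3); add R6.
Step 4: cheapest edge leaving the tree is R6—R8 (10); add R8.
Step 5: cheapest edge leaving the tree is R7—R8 (4); add R7.
Step 6: cheapest edge leaving the tree is R3—R7 (10); add R3.
Step 7: cheapest edge leaving the tree is R2—R4 (12); add R4.
Step 8: cheapest edge leaving the tree is R2—R5 (17); add R5.
Vertex order: R9, R1, R2, R6, R8, R7, R3, R4, R5. The 8th vertex is R4.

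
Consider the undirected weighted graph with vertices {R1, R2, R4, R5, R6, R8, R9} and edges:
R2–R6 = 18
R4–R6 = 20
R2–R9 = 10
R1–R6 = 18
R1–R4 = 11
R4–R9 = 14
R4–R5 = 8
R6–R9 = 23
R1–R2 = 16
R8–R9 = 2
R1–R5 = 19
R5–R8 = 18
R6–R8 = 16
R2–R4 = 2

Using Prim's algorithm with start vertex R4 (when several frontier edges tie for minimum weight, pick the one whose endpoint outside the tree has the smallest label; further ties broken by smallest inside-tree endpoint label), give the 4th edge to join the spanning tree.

R8-R9

Grow the tree from R4 using Prim:
Step 1: frontier [R2–R4 2, R4–R5 8, R1–R4 11, R4–R9 14, R4–R6 20] → take R2–R4 (2); add R2.
Step 2: frontier [R2–R9 10, R1–R2 16, R2–R6 18, R4–R5 8, R1–R4 11, R4–R9 14, R4–R6 20] → take R4–R5 (8); add R5.
Step 3: frontier [R2–R9 10, R1–R2 16, R2–R6 18, R1–R4 11, R4–R9 14, R4–R6 20, R5–R8 18, R1–R5 19] → take R2–R9 (10); add R9.
Step 4: frontier [R1–R2 16, R2–R6 18, R1–R4 11, R4–R6 20, R5–R8 18, R1–R5 19, R8–R9 2, R6–R9 23] → take R8–R9 (2); add R8.
Step 5: frontier [R1–R2 16, R2–R6 18, R1–R4 11, R4–R6 20, R1–R5 19, R6–R8 16, R6–R9 23] → take R1–R4 (11); add R1.
Step 6: frontier [R1–R6 18, R2–R6 18, R4–R6 20, R6–R8 16, R6–R9 23] → take R6–R8 (16); add R6.
The 4th edge added is R8–R9.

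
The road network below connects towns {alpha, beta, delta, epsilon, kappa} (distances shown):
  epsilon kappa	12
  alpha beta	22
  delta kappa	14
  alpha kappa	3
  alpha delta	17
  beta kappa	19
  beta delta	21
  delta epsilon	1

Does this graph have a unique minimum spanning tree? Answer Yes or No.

Yes

Kruskal: consider edges lightest-first.
delta epsilon (1): add. Components now {alpha} {delta,epsilon} {beta} {kappa}
alpha kappa (3): add. Components now {alpha,kappa} {delta,epsilon} {beta}
epsilon kappa (12): add. Components now {alpha,delta,epsilon,kappa} {beta}
delta kappa (14): skip — delta and kappa already connected.
alpha delta (17): skip — alpha and delta already connected.
beta kappa (19): add. Components now {alpha,beta,delta,epsilon,kappa}
Every non-tree edge has weight strictly greater than the heaviest edge on the tree path between its endpoints, so the MST is unique.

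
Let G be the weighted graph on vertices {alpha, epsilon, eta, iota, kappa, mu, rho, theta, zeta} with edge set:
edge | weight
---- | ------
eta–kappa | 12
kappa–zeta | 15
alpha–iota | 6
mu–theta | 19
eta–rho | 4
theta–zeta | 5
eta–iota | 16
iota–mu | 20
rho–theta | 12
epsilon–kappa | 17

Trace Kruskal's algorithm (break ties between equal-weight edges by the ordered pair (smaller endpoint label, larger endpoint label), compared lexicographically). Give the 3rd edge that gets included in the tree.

Sort edges by weight, then run Kruskal:
eta–rho (4): add — endpoints in different components.
theta–zeta (5): add — endpoints in different components.
alpha–iota (6): add — endpoints in different components.
eta–kappa (12): add — endpoints in different components.
rho–theta (12): add — endpoints in different components.
kappa–zeta (15): skip — kappa and zeta already connected.
eta–iota (16): add — endpoints in different components.
epsilon–kappa (17): add — endpoints in different components.
mu–theta (19): add — endpoints in different components.
The 3rd edge added is alpha–iota.

alpha-iota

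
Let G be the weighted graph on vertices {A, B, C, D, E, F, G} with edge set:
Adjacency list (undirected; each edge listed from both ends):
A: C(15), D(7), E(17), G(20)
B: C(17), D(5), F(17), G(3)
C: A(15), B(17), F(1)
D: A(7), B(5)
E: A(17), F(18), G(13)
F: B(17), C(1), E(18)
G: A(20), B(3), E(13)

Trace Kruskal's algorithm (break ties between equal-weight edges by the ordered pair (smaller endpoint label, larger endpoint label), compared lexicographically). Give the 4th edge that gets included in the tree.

A-D

Kruskal: consider edges lightest-first.
C F (1): add. Components now {A} {B} {C,F} {D} {E} {G}
B G (3): add. Components now {A} {B,G} {C,F} {D} {E}
B D (5): add. Components now {A} {B,D,G} {C,F} {E}
A D (7): add. Components now {A,B,D,G} {C,F} {E}
E G (13): add. Components now {A,B,D,E,G} {C,F}
A C (15): add. Components now {A,B,C,D,E,F,G}
The 4th edge added is A D.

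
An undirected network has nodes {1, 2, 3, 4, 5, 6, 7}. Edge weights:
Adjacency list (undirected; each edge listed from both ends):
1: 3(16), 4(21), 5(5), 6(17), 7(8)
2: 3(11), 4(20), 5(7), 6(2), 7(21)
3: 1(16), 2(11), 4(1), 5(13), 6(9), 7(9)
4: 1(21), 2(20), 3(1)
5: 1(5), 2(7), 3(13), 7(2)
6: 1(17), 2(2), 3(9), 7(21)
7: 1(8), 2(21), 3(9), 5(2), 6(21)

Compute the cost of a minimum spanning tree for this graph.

26

Kruskal's algorithm — process edges by increasing weight (ties by edge label):
3-4 (1): add. Components now {1} {2} {3,4} {5} {6} {7}
2-6 (2): add. Components now {1} {2,6} {3,4} {5} {7}
5-7 (2): add. Components now {1} {2,6} {3,4} {5,7}
1-5 (5): add. Components now {1,5,7} {2,6} {3,4}
2-5 (7): add. Components now {1,2,5,6,7} {3,4}
1-7 (8): skip — 1 and 7 already connected.
3-6 (9): add. Components now {1,2,3,4,5,6,7}
MST edges: 3-4, 2-6, 5-7, 1-5, 2-5, 3-6; total weight 1+2+2+5+7+9 = 26.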